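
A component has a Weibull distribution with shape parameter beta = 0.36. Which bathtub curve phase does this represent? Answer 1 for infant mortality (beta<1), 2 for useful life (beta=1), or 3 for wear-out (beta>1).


beta = 0.36
Compare beta to 1:
beta < 1 => infant mortality (phase 1)
beta = 1 => useful life (phase 2)
beta > 1 => wear-out (phase 3)
Since beta = 0.36, this is infant mortality (decreasing failure rate)
Phase = 1

1


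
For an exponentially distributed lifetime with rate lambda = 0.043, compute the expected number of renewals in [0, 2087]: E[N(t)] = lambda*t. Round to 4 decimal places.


lambda = 0.043
t = 2087
E[N(t)] = lambda * t
E[N(t)] = 0.043 * 2087
E[N(t)] = 89.741

89.741


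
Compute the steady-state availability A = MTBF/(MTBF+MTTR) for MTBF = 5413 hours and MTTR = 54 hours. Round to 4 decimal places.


MTBF = 5413
MTTR = 54
MTBF + MTTR = 5467
A = 5413 / 5467
A = 0.9901

0.9901


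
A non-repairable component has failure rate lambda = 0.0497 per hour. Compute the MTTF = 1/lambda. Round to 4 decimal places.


lambda = 0.0497
MTTF = 1 / 0.0497
MTTF = 20.1207

20.1207


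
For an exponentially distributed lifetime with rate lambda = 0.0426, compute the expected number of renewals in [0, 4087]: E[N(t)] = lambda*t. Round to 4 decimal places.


lambda = 0.0426
t = 4087
E[N(t)] = lambda * t
E[N(t)] = 0.0426 * 4087
E[N(t)] = 174.1062

174.1062


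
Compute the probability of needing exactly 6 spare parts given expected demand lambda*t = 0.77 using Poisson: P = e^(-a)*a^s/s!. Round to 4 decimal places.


a = 0.77, s = 6
e^(-a) = e^(-0.77) = 0.463
a^s = 0.77^6 = 0.2084
s! = 720
P = 0.463 * 0.2084 / 720
P = 0.0001

0.0001


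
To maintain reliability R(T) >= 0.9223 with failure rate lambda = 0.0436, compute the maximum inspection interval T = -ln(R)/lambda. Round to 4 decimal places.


R_target = 0.9223
lambda = 0.0436
-ln(0.9223) = 0.0809
T = 0.0809 / 0.0436
T = 1.8552

1.8552


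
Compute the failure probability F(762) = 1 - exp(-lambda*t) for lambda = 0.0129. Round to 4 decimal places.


lambda = 0.0129, t = 762
lambda * t = 9.8298
exp(-9.8298) = 0.0001
F(t) = 1 - 0.0001
F(t) = 0.9999

0.9999


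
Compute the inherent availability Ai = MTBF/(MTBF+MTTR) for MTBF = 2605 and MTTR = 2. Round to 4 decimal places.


MTBF = 2605
MTTR = 2
MTBF + MTTR = 2607
Ai = 2605 / 2607
Ai = 0.9992

0.9992


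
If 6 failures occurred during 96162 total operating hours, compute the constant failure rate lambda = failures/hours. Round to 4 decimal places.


failures = 6
total_hours = 96162
lambda = 6 / 96162
lambda = 0.0001

0.0001


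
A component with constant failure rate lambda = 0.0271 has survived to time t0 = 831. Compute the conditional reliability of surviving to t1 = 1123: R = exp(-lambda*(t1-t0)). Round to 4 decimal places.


lambda = 0.0271
t0 = 831, t1 = 1123
t1 - t0 = 292
lambda * (t1-t0) = 0.0271 * 292 = 7.9132
R = exp(-7.9132)
R = 0.0004

0.0004


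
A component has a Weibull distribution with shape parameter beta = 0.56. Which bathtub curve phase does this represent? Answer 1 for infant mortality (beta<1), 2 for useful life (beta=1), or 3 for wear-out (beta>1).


beta = 0.56
Compare beta to 1:
beta < 1 => infant mortality (phase 1)
beta = 1 => useful life (phase 2)
beta > 1 => wear-out (phase 3)
Since beta = 0.56, this is infant mortality (decreasing failure rate)
Phase = 1

1


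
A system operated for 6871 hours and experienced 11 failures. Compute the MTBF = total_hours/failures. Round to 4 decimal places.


total_hours = 6871
failures = 11
MTBF = 6871 / 11
MTBF = 624.6364

624.6364


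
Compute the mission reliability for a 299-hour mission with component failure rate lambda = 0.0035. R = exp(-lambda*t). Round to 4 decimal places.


lambda = 0.0035
mission_time = 299
lambda * t = 0.0035 * 299 = 1.0465
R = exp(-1.0465)
R = 0.3512

0.3512


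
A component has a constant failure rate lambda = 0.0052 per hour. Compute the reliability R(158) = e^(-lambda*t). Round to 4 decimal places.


lambda = 0.0052
t = 158
lambda * t = 0.8216
R(t) = e^(-0.8216)
R(t) = 0.4397

0.4397


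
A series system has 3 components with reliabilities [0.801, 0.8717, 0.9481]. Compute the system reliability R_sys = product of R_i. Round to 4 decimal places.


Components: [0.801, 0.8717, 0.9481]
After component 1 (R=0.801): product = 0.801
After component 2 (R=0.8717): product = 0.6982
After component 3 (R=0.9481): product = 0.662
R_sys = 0.662

0.662


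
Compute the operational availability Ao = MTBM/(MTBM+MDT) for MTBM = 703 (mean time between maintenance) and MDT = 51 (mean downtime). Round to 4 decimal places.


MTBM = 703
MDT = 51
MTBM + MDT = 754
Ao = 703 / 754
Ao = 0.9324

0.9324


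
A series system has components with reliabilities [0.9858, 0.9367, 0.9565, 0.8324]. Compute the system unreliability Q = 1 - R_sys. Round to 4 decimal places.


Components: [0.9858, 0.9367, 0.9565, 0.8324]
After component 1: product = 0.9858
After component 2: product = 0.9234
After component 3: product = 0.8832
After component 4: product = 0.7352
R_sys = 0.7352
Q = 1 - 0.7352 = 0.2648

0.2648


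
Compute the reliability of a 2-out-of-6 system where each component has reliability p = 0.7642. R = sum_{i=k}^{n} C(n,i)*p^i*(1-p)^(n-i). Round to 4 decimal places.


k = 2, n = 6, p = 0.7642
i=2: C(6,2)=15 * 0.7642^2 * 0.2358^4 = 0.0271
i=3: C(6,3)=20 * 0.7642^3 * 0.2358^3 = 0.117
i=4: C(6,4)=15 * 0.7642^4 * 0.2358^2 = 0.2845
i=5: C(6,5)=6 * 0.7642^5 * 0.2358^1 = 0.3687
i=6: C(6,6)=1 * 0.7642^6 * 0.2358^0 = 0.1992
R = sum of terms = 0.9965

0.9965


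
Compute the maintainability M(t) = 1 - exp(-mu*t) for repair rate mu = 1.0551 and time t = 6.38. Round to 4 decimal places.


mu = 1.0551, t = 6.38
mu * t = 1.0551 * 6.38 = 6.7315
exp(-6.7315) = 0.0012
M(t) = 1 - 0.0012
M(t) = 0.9988

0.9988


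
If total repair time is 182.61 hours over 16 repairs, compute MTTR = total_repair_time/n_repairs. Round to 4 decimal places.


total_repair_time = 182.61
n_repairs = 16
MTTR = 182.61 / 16
MTTR = 11.4131

11.4131


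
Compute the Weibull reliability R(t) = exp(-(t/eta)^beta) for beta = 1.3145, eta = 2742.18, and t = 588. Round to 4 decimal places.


beta = 1.3145, eta = 2742.18, t = 588
t/eta = 588 / 2742.18 = 0.2144
(t/eta)^beta = 0.2144^1.3145 = 0.1321
R(t) = exp(-0.1321)
R(t) = 0.8762

0.8762


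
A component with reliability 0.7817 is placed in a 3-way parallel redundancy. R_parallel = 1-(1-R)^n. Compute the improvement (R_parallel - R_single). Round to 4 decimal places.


R_single = 0.7817, n = 3
1 - R_single = 0.2183
(1 - R_single)^n = 0.2183^3 = 0.0104
R_parallel = 1 - 0.0104 = 0.9896
Improvement = 0.9896 - 0.7817
Improvement = 0.2079

0.2079


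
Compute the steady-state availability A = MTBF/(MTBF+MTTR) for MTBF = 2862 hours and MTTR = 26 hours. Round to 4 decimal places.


MTBF = 2862
MTTR = 26
MTBF + MTTR = 2888
A = 2862 / 2888
A = 0.991

0.991


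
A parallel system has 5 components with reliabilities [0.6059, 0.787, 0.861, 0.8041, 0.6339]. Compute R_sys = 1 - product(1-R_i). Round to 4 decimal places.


Components: [0.6059, 0.787, 0.861, 0.8041, 0.6339]
(1 - 0.6059) = 0.3941, running product = 0.3941
(1 - 0.787) = 0.213, running product = 0.0839
(1 - 0.861) = 0.139, running product = 0.0117
(1 - 0.8041) = 0.1959, running product = 0.0023
(1 - 0.6339) = 0.3661, running product = 0.0008
Product of (1-R_i) = 0.0008
R_sys = 1 - 0.0008 = 0.9992

0.9992


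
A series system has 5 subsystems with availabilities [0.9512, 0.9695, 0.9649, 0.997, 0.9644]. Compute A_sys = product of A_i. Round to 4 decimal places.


Subsystems: [0.9512, 0.9695, 0.9649, 0.997, 0.9644]
After subsystem 1 (A=0.9512): product = 0.9512
After subsystem 2 (A=0.9695): product = 0.9222
After subsystem 3 (A=0.9649): product = 0.8898
After subsystem 4 (A=0.997): product = 0.8872
After subsystem 5 (A=0.9644): product = 0.8556
A_sys = 0.8556

0.8556


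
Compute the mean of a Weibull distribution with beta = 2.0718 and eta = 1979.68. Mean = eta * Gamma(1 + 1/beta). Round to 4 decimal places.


beta = 2.0718, eta = 1979.68
1/beta = 0.4827
1 + 1/beta = 1.4827
Gamma(1.4827) = 0.8858
Mean = 1979.68 * 0.8858
Mean = 1753.5841

1753.5841


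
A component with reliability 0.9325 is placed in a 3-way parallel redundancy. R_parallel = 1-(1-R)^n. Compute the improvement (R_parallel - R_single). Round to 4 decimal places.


R_single = 0.9325, n = 3
1 - R_single = 0.0675
(1 - R_single)^n = 0.0675^3 = 0.0003
R_parallel = 1 - 0.0003 = 0.9997
Improvement = 0.9997 - 0.9325
Improvement = 0.0672

0.0672


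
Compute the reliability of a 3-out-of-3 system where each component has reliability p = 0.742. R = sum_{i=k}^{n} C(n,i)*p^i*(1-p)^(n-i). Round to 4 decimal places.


k = 3, n = 3, p = 0.742
i=3: C(3,3)=1 * 0.742^3 * 0.258^0 = 0.4085
R = sum of terms = 0.4085

0.4085


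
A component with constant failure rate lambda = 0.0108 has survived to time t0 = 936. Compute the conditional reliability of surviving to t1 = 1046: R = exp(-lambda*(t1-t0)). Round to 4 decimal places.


lambda = 0.0108
t0 = 936, t1 = 1046
t1 - t0 = 110
lambda * (t1-t0) = 0.0108 * 110 = 1.188
R = exp(-1.188)
R = 0.3048

0.3048


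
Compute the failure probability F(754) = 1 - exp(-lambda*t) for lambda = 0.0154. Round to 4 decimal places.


lambda = 0.0154, t = 754
lambda * t = 11.6116
exp(-11.6116) = 0.0
F(t) = 1 - 0.0
F(t) = 1.0

1.0


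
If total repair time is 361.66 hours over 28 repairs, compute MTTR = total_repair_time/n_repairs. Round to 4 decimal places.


total_repair_time = 361.66
n_repairs = 28
MTTR = 361.66 / 28
MTTR = 12.9164

12.9164


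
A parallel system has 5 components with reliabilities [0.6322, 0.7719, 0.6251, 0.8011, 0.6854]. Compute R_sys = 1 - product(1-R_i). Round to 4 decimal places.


Components: [0.6322, 0.7719, 0.6251, 0.8011, 0.6854]
(1 - 0.6322) = 0.3678, running product = 0.3678
(1 - 0.7719) = 0.2281, running product = 0.0839
(1 - 0.6251) = 0.3749, running product = 0.0315
(1 - 0.8011) = 0.1989, running product = 0.0063
(1 - 0.6854) = 0.3146, running product = 0.002
Product of (1-R_i) = 0.002
R_sys = 1 - 0.002 = 0.998

0.998


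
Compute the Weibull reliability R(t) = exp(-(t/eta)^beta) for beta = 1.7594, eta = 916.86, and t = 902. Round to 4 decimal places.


beta = 1.7594, eta = 916.86, t = 902
t/eta = 902 / 916.86 = 0.9838
(t/eta)^beta = 0.9838^1.7594 = 0.9717
R(t) = exp(-0.9717)
R(t) = 0.3785

0.3785


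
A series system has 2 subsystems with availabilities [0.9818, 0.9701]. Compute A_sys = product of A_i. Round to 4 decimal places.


Subsystems: [0.9818, 0.9701]
After subsystem 1 (A=0.9818): product = 0.9818
After subsystem 2 (A=0.9701): product = 0.9524
A_sys = 0.9524

0.9524


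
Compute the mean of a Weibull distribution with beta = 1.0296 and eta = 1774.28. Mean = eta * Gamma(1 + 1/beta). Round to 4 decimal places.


beta = 1.0296, eta = 1774.28
1/beta = 0.9713
1 + 1/beta = 1.9713
Gamma(1.9713) = 0.9882
Mean = 1774.28 * 0.9882
Mean = 1753.3149

1753.3149


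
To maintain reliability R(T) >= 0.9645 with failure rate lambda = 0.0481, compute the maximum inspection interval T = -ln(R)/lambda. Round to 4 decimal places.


R_target = 0.9645
lambda = 0.0481
-ln(0.9645) = 0.0361
T = 0.0361 / 0.0481
T = 0.7515

0.7515


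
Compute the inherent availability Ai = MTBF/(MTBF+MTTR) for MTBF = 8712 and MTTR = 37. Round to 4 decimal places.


MTBF = 8712
MTTR = 37
MTBF + MTTR = 8749
Ai = 8712 / 8749
Ai = 0.9958

0.9958


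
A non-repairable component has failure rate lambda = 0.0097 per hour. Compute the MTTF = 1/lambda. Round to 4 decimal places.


lambda = 0.0097
MTTF = 1 / 0.0097
MTTF = 103.0928

103.0928


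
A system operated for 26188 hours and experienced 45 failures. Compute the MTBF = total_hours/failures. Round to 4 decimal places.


total_hours = 26188
failures = 45
MTBF = 26188 / 45
MTBF = 581.9556

581.9556


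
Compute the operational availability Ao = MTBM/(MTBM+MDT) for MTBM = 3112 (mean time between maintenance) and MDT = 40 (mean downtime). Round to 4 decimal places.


MTBM = 3112
MDT = 40
MTBM + MDT = 3152
Ao = 3112 / 3152
Ao = 0.9873

0.9873


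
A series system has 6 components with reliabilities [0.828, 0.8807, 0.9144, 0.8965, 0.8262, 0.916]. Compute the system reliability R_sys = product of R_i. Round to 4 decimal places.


Components: [0.828, 0.8807, 0.9144, 0.8965, 0.8262, 0.916]
After component 1 (R=0.828): product = 0.828
After component 2 (R=0.8807): product = 0.7292
After component 3 (R=0.9144): product = 0.6668
After component 4 (R=0.8965): product = 0.5978
After component 5 (R=0.8262): product = 0.4939
After component 6 (R=0.916): product = 0.4524
R_sys = 0.4524

0.4524


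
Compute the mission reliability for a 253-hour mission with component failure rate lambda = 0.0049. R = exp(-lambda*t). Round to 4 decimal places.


lambda = 0.0049
mission_time = 253
lambda * t = 0.0049 * 253 = 1.2397
R = exp(-1.2397)
R = 0.2895

0.2895


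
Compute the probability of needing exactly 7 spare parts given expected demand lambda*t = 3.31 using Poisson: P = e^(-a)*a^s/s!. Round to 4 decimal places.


a = 3.31, s = 7
e^(-a) = e^(-3.31) = 0.0365
a^s = 3.31^7 = 4353.0731
s! = 5040
P = 0.0365 * 4353.0731 / 5040
P = 0.0315

0.0315


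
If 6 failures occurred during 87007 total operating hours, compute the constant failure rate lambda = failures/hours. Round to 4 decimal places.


failures = 6
total_hours = 87007
lambda = 6 / 87007
lambda = 0.0001

0.0001


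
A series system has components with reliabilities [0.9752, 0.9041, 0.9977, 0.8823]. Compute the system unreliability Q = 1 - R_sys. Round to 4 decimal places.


Components: [0.9752, 0.9041, 0.9977, 0.8823]
After component 1: product = 0.9752
After component 2: product = 0.8817
After component 3: product = 0.8797
After component 4: product = 0.7761
R_sys = 0.7761
Q = 1 - 0.7761 = 0.2239

0.2239


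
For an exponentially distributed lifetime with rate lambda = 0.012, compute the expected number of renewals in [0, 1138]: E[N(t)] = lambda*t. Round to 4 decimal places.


lambda = 0.012
t = 1138
E[N(t)] = lambda * t
E[N(t)] = 0.012 * 1138
E[N(t)] = 13.656

13.656


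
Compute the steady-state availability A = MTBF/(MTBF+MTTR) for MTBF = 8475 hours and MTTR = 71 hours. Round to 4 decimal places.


MTBF = 8475
MTTR = 71
MTBF + MTTR = 8546
A = 8475 / 8546
A = 0.9917

0.9917


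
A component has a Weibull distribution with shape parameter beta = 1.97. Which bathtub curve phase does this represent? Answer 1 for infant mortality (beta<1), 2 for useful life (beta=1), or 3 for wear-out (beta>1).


beta = 1.97
Compare beta to 1:
beta < 1 => infant mortality (phase 1)
beta = 1 => useful life (phase 2)
beta > 1 => wear-out (phase 3)
Since beta = 1.97, this is wear-out (increasing failure rate)
Phase = 3

3


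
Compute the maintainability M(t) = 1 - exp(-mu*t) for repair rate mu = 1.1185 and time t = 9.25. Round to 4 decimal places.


mu = 1.1185, t = 9.25
mu * t = 1.1185 * 9.25 = 10.3461
exp(-10.3461) = 0.0
M(t) = 1 - 0.0
M(t) = 1.0

1.0


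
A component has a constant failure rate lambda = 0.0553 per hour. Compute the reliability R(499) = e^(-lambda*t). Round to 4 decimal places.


lambda = 0.0553
t = 499
lambda * t = 27.5947
R(t) = e^(-27.5947)
R(t) = 0.0

0.0


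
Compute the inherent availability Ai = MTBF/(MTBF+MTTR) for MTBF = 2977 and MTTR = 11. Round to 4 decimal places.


MTBF = 2977
MTTR = 11
MTBF + MTTR = 2988
Ai = 2977 / 2988
Ai = 0.9963

0.9963


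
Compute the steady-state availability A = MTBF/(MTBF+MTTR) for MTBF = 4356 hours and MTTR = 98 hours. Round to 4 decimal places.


MTBF = 4356
MTTR = 98
MTBF + MTTR = 4454
A = 4356 / 4454
A = 0.978

0.978


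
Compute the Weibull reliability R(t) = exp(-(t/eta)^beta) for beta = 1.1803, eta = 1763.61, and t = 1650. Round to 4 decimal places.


beta = 1.1803, eta = 1763.61, t = 1650
t/eta = 1650 / 1763.61 = 0.9356
(t/eta)^beta = 0.9356^1.1803 = 0.9244
R(t) = exp(-0.9244)
R(t) = 0.3968

0.3968


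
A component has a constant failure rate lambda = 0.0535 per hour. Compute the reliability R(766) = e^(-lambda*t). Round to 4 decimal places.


lambda = 0.0535
t = 766
lambda * t = 40.981
R(t) = e^(-40.981)
R(t) = 0.0

0.0


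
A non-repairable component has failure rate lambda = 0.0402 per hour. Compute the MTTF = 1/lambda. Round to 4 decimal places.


lambda = 0.0402
MTTF = 1 / 0.0402
MTTF = 24.8756

24.8756


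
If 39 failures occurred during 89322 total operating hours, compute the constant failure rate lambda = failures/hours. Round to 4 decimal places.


failures = 39
total_hours = 89322
lambda = 39 / 89322
lambda = 0.0004

0.0004


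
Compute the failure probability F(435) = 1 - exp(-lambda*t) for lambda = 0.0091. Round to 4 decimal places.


lambda = 0.0091, t = 435
lambda * t = 3.9585
exp(-3.9585) = 0.0191
F(t) = 1 - 0.0191
F(t) = 0.9809

0.9809


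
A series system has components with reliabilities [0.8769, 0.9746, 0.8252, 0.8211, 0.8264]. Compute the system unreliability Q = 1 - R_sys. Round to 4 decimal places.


Components: [0.8769, 0.9746, 0.8252, 0.8211, 0.8264]
After component 1: product = 0.8769
After component 2: product = 0.8546
After component 3: product = 0.7052
After component 4: product = 0.5791
After component 5: product = 0.4785
R_sys = 0.4785
Q = 1 - 0.4785 = 0.5215

0.5215


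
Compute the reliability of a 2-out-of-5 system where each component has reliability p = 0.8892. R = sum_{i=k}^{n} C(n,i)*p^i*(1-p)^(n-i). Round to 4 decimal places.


k = 2, n = 5, p = 0.8892
i=2: C(5,2)=10 * 0.8892^2 * 0.1108^3 = 0.0108
i=3: C(5,3)=10 * 0.8892^3 * 0.1108^2 = 0.0863
i=4: C(5,4)=5 * 0.8892^4 * 0.1108^1 = 0.3463
i=5: C(5,5)=1 * 0.8892^5 * 0.1108^0 = 0.5559
R = sum of terms = 0.9993

0.9993


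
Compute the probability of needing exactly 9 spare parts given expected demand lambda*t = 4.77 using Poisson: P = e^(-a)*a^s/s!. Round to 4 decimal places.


a = 4.77, s = 9
e^(-a) = e^(-4.77) = 0.0085
a^s = 4.77^9 = 1278396.0243
s! = 362880
P = 0.0085 * 1278396.0243 / 362880
P = 0.0299

0.0299


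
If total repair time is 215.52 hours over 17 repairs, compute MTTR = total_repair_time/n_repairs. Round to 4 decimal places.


total_repair_time = 215.52
n_repairs = 17
MTTR = 215.52 / 17
MTTR = 12.6776

12.6776


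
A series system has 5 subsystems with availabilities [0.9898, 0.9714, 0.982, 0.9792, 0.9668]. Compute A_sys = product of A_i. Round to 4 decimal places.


Subsystems: [0.9898, 0.9714, 0.982, 0.9792, 0.9668]
After subsystem 1 (A=0.9898): product = 0.9898
After subsystem 2 (A=0.9714): product = 0.9615
After subsystem 3 (A=0.982): product = 0.9442
After subsystem 4 (A=0.9792): product = 0.9245
After subsystem 5 (A=0.9668): product = 0.8939
A_sys = 0.8939

0.8939


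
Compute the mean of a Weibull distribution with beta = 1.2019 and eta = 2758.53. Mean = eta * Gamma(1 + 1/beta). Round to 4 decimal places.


beta = 1.2019, eta = 2758.53
1/beta = 0.832
1 + 1/beta = 1.832
Gamma(1.832) = 0.9403
Mean = 2758.53 * 0.9403
Mean = 2593.7721

2593.7721


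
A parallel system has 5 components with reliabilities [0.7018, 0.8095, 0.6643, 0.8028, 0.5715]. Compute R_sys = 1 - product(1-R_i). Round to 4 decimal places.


Components: [0.7018, 0.8095, 0.6643, 0.8028, 0.5715]
(1 - 0.7018) = 0.2982, running product = 0.2982
(1 - 0.8095) = 0.1905, running product = 0.0568
(1 - 0.6643) = 0.3357, running product = 0.0191
(1 - 0.8028) = 0.1972, running product = 0.0038
(1 - 0.5715) = 0.4285, running product = 0.0016
Product of (1-R_i) = 0.0016
R_sys = 1 - 0.0016 = 0.9984

0.9984


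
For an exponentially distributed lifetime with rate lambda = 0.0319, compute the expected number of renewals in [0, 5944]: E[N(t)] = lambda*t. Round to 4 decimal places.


lambda = 0.0319
t = 5944
E[N(t)] = lambda * t
E[N(t)] = 0.0319 * 5944
E[N(t)] = 189.6136

189.6136


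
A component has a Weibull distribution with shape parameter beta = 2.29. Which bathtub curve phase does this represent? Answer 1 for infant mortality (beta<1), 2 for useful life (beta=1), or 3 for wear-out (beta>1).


beta = 2.29
Compare beta to 1:
beta < 1 => infant mortality (phase 1)
beta = 1 => useful life (phase 2)
beta > 1 => wear-out (phase 3)
Since beta = 2.29, this is wear-out (increasing failure rate)
Phase = 3

3


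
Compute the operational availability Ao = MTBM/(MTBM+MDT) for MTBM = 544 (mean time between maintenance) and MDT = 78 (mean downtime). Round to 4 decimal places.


MTBM = 544
MDT = 78
MTBM + MDT = 622
Ao = 544 / 622
Ao = 0.8746

0.8746


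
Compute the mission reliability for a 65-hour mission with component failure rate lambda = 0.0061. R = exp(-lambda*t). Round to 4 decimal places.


lambda = 0.0061
mission_time = 65
lambda * t = 0.0061 * 65 = 0.3965
R = exp(-0.3965)
R = 0.6727

0.6727


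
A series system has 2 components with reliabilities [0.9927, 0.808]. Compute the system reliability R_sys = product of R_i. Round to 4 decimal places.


Components: [0.9927, 0.808]
After component 1 (R=0.9927): product = 0.9927
After component 2 (R=0.808): product = 0.8021
R_sys = 0.8021

0.8021


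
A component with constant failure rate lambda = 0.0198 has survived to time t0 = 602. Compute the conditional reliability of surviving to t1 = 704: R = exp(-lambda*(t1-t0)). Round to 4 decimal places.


lambda = 0.0198
t0 = 602, t1 = 704
t1 - t0 = 102
lambda * (t1-t0) = 0.0198 * 102 = 2.0196
R = exp(-2.0196)
R = 0.1327

0.1327


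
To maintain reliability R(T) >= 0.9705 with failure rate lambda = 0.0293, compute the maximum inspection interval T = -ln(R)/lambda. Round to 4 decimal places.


R_target = 0.9705
lambda = 0.0293
-ln(0.9705) = 0.0299
T = 0.0299 / 0.0293
T = 1.022

1.022


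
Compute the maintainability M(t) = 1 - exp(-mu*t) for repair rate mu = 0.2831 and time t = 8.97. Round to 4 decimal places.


mu = 0.2831, t = 8.97
mu * t = 0.2831 * 8.97 = 2.5394
exp(-2.5394) = 0.0789
M(t) = 1 - 0.0789
M(t) = 0.9211

0.9211


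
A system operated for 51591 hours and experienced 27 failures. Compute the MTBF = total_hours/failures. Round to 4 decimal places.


total_hours = 51591
failures = 27
MTBF = 51591 / 27
MTBF = 1910.7778

1910.7778


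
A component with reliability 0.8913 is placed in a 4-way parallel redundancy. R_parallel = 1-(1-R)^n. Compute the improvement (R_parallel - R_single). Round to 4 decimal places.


R_single = 0.8913, n = 4
1 - R_single = 0.1087
(1 - R_single)^n = 0.1087^4 = 0.0001
R_parallel = 1 - 0.0001 = 0.9999
Improvement = 0.9999 - 0.8913
Improvement = 0.1086

0.1086


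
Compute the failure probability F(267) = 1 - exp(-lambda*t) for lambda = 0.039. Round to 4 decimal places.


lambda = 0.039, t = 267
lambda * t = 10.413
exp(-10.413) = 0.0
F(t) = 1 - 0.0
F(t) = 1.0

1.0


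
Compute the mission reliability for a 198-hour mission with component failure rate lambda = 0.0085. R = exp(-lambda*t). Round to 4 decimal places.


lambda = 0.0085
mission_time = 198
lambda * t = 0.0085 * 198 = 1.683
R = exp(-1.683)
R = 0.1858

0.1858


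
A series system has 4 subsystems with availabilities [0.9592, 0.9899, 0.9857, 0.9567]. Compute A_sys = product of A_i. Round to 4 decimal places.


Subsystems: [0.9592, 0.9899, 0.9857, 0.9567]
After subsystem 1 (A=0.9592): product = 0.9592
After subsystem 2 (A=0.9899): product = 0.9495
After subsystem 3 (A=0.9857): product = 0.9359
After subsystem 4 (A=0.9567): product = 0.8954
A_sys = 0.8954

0.8954


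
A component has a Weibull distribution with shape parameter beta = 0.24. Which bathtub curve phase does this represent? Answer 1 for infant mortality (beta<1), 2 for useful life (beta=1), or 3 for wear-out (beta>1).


beta = 0.24
Compare beta to 1:
beta < 1 => infant mortality (phase 1)
beta = 1 => useful life (phase 2)
beta > 1 => wear-out (phase 3)
Since beta = 0.24, this is infant mortality (decreasing failure rate)
Phase = 1

1


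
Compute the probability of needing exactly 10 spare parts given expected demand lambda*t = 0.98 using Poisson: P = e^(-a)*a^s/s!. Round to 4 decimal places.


a = 0.98, s = 10
e^(-a) = e^(-0.98) = 0.3753
a^s = 0.98^10 = 0.8171
s! = 3628800
P = 0.3753 * 0.8171 / 3628800
P = 0.0

0.0


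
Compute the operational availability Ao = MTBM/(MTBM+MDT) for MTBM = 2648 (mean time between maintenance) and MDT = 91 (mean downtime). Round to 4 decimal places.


MTBM = 2648
MDT = 91
MTBM + MDT = 2739
Ao = 2648 / 2739
Ao = 0.9668

0.9668


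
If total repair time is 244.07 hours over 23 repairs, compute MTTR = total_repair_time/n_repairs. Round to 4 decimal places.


total_repair_time = 244.07
n_repairs = 23
MTTR = 244.07 / 23
MTTR = 10.6117

10.6117


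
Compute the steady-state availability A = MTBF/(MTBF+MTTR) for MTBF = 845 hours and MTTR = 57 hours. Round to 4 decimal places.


MTBF = 845
MTTR = 57
MTBF + MTTR = 902
A = 845 / 902
A = 0.9368

0.9368


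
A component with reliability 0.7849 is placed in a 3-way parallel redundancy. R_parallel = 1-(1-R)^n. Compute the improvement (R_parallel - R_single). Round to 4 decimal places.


R_single = 0.7849, n = 3
1 - R_single = 0.2151
(1 - R_single)^n = 0.2151^3 = 0.01
R_parallel = 1 - 0.01 = 0.99
Improvement = 0.99 - 0.7849
Improvement = 0.2051

0.2051


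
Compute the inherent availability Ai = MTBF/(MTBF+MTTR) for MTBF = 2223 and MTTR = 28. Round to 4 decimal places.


MTBF = 2223
MTTR = 28
MTBF + MTTR = 2251
Ai = 2223 / 2251
Ai = 0.9876

0.9876


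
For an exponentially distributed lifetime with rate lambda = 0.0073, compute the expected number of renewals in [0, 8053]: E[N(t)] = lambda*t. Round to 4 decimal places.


lambda = 0.0073
t = 8053
E[N(t)] = lambda * t
E[N(t)] = 0.0073 * 8053
E[N(t)] = 58.7869

58.7869


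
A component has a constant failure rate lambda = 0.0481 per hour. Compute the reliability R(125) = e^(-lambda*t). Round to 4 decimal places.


lambda = 0.0481
t = 125
lambda * t = 6.0125
R(t) = e^(-6.0125)
R(t) = 0.0024

0.0024


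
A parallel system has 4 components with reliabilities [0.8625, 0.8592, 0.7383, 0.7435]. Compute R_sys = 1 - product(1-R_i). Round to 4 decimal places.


Components: [0.8625, 0.8592, 0.7383, 0.7435]
(1 - 0.8625) = 0.1375, running product = 0.1375
(1 - 0.8592) = 0.1408, running product = 0.0194
(1 - 0.7383) = 0.2617, running product = 0.0051
(1 - 0.7435) = 0.2565, running product = 0.0013
Product of (1-R_i) = 0.0013
R_sys = 1 - 0.0013 = 0.9987

0.9987


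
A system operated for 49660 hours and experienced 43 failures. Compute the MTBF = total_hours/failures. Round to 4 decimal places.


total_hours = 49660
failures = 43
MTBF = 49660 / 43
MTBF = 1154.8837

1154.8837


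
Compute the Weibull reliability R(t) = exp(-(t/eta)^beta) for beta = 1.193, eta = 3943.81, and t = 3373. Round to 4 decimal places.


beta = 1.193, eta = 3943.81, t = 3373
t/eta = 3373 / 3943.81 = 0.8553
(t/eta)^beta = 0.8553^1.193 = 0.8298
R(t) = exp(-0.8298)
R(t) = 0.4361

0.4361


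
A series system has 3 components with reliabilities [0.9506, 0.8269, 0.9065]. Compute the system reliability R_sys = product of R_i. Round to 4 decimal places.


Components: [0.9506, 0.8269, 0.9065]
After component 1 (R=0.9506): product = 0.9506
After component 2 (R=0.8269): product = 0.7861
After component 3 (R=0.9065): product = 0.7126
R_sys = 0.7126

0.7126


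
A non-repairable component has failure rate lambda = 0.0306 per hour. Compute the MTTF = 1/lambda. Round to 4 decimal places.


lambda = 0.0306
MTTF = 1 / 0.0306
MTTF = 32.6797

32.6797


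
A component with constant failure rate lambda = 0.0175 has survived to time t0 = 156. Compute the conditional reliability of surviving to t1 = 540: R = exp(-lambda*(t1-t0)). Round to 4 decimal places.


lambda = 0.0175
t0 = 156, t1 = 540
t1 - t0 = 384
lambda * (t1-t0) = 0.0175 * 384 = 6.72
R = exp(-6.72)
R = 0.0012

0.0012


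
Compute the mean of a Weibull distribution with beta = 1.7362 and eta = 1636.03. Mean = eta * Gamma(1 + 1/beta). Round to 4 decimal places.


beta = 1.7362, eta = 1636.03
1/beta = 0.576
1 + 1/beta = 1.576
Gamma(1.576) = 0.891
Mean = 1636.03 * 0.891
Mean = 1457.7606

1457.7606


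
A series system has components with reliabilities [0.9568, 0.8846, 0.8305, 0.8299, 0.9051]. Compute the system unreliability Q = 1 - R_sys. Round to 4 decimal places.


Components: [0.9568, 0.8846, 0.8305, 0.8299, 0.9051]
After component 1: product = 0.9568
After component 2: product = 0.8464
After component 3: product = 0.7029
After component 4: product = 0.5834
After component 5: product = 0.528
R_sys = 0.528
Q = 1 - 0.528 = 0.472

0.472


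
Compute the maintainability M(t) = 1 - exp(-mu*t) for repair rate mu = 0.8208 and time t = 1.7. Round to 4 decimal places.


mu = 0.8208, t = 1.7
mu * t = 0.8208 * 1.7 = 1.3954
exp(-1.3954) = 0.2477
M(t) = 1 - 0.2477
M(t) = 0.7523

0.7523


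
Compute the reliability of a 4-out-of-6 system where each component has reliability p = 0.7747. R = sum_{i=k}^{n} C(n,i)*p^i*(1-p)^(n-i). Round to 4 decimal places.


k = 4, n = 6, p = 0.7747
i=4: C(6,4)=15 * 0.7747^4 * 0.2253^2 = 0.2743
i=5: C(6,5)=6 * 0.7747^5 * 0.2253^1 = 0.3772
i=6: C(6,6)=1 * 0.7747^6 * 0.2253^0 = 0.2162
R = sum of terms = 0.8676

0.8676


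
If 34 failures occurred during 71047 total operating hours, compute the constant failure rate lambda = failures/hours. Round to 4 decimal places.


failures = 34
total_hours = 71047
lambda = 34 / 71047
lambda = 0.0005

0.0005


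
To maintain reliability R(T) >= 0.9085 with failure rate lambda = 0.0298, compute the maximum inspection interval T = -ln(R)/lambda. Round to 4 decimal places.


R_target = 0.9085
lambda = 0.0298
-ln(0.9085) = 0.096
T = 0.096 / 0.0298
T = 3.2201

3.2201


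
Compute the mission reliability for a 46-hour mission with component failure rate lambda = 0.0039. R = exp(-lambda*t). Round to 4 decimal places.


lambda = 0.0039
mission_time = 46
lambda * t = 0.0039 * 46 = 0.1794
R = exp(-0.1794)
R = 0.8358

0.8358


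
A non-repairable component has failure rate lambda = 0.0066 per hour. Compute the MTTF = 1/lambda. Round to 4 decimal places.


lambda = 0.0066
MTTF = 1 / 0.0066
MTTF = 151.5152

151.5152


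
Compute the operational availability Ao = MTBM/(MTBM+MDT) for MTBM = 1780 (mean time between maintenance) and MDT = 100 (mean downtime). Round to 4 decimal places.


MTBM = 1780
MDT = 100
MTBM + MDT = 1880
Ao = 1780 / 1880
Ao = 0.9468

0.9468


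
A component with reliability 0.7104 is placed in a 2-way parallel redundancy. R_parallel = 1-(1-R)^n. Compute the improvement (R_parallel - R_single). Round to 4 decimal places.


R_single = 0.7104, n = 2
1 - R_single = 0.2896
(1 - R_single)^n = 0.2896^2 = 0.0839
R_parallel = 1 - 0.0839 = 0.9161
Improvement = 0.9161 - 0.7104
Improvement = 0.2057

0.2057


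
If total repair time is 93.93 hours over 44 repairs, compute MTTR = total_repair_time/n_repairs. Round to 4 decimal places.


total_repair_time = 93.93
n_repairs = 44
MTTR = 93.93 / 44
MTTR = 2.1348

2.1348


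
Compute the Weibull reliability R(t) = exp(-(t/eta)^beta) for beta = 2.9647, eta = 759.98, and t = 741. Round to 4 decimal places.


beta = 2.9647, eta = 759.98, t = 741
t/eta = 741 / 759.98 = 0.975
(t/eta)^beta = 0.975^2.9647 = 0.9278
R(t) = exp(-0.9278)
R(t) = 0.3954

0.3954


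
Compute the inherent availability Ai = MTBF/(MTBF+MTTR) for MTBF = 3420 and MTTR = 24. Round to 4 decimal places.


MTBF = 3420
MTTR = 24
MTBF + MTTR = 3444
Ai = 3420 / 3444
Ai = 0.993

0.993


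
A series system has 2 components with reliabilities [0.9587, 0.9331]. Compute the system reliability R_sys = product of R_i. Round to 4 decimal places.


Components: [0.9587, 0.9331]
After component 1 (R=0.9587): product = 0.9587
After component 2 (R=0.9331): product = 0.8946
R_sys = 0.8946

0.8946


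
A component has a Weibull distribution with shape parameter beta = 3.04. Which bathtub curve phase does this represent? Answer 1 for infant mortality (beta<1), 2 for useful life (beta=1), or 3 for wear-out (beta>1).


beta = 3.04
Compare beta to 1:
beta < 1 => infant mortality (phase 1)
beta = 1 => useful life (phase 2)
beta > 1 => wear-out (phase 3)
Since beta = 3.04, this is wear-out (increasing failure rate)
Phase = 3

3


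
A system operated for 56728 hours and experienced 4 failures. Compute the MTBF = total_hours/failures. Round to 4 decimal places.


total_hours = 56728
failures = 4
MTBF = 56728 / 4
MTBF = 14182.0

14182.0


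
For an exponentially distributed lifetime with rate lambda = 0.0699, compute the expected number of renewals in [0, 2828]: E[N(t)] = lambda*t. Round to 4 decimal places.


lambda = 0.0699
t = 2828
E[N(t)] = lambda * t
E[N(t)] = 0.0699 * 2828
E[N(t)] = 197.6772

197.6772


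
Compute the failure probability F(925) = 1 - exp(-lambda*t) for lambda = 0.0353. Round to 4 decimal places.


lambda = 0.0353, t = 925
lambda * t = 32.6525
exp(-32.6525) = 0.0
F(t) = 1 - 0.0
F(t) = 1.0

1.0


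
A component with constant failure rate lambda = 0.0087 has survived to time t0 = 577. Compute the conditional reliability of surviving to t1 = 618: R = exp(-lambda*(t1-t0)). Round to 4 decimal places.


lambda = 0.0087
t0 = 577, t1 = 618
t1 - t0 = 41
lambda * (t1-t0) = 0.0087 * 41 = 0.3567
R = exp(-0.3567)
R = 0.7

0.7


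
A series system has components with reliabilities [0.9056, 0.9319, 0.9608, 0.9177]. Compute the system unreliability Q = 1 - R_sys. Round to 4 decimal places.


Components: [0.9056, 0.9319, 0.9608, 0.9177]
After component 1: product = 0.9056
After component 2: product = 0.8439
After component 3: product = 0.8108
After component 4: product = 0.7441
R_sys = 0.7441
Q = 1 - 0.7441 = 0.2559

0.2559


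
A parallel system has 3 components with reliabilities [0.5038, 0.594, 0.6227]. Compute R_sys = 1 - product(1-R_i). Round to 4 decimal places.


Components: [0.5038, 0.594, 0.6227]
(1 - 0.5038) = 0.4962, running product = 0.4962
(1 - 0.594) = 0.406, running product = 0.2015
(1 - 0.6227) = 0.3773, running product = 0.076
Product of (1-R_i) = 0.076
R_sys = 1 - 0.076 = 0.924

0.924


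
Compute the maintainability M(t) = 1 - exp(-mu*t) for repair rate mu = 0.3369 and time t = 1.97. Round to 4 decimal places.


mu = 0.3369, t = 1.97
mu * t = 0.3369 * 1.97 = 0.6637
exp(-0.6637) = 0.5149
M(t) = 1 - 0.5149
M(t) = 0.4851

0.4851


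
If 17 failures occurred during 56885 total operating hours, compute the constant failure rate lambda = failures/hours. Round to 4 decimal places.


failures = 17
total_hours = 56885
lambda = 17 / 56885
lambda = 0.0003

0.0003


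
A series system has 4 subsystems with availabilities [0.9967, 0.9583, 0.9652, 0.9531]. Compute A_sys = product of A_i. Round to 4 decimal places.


Subsystems: [0.9967, 0.9583, 0.9652, 0.9531]
After subsystem 1 (A=0.9967): product = 0.9967
After subsystem 2 (A=0.9583): product = 0.9551
After subsystem 3 (A=0.9652): product = 0.9219
After subsystem 4 (A=0.9531): product = 0.8787
A_sys = 0.8787

0.8787


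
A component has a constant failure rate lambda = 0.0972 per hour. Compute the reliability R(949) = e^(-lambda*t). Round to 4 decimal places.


lambda = 0.0972
t = 949
lambda * t = 92.2428
R(t) = e^(-92.2428)
R(t) = 0.0

0.0


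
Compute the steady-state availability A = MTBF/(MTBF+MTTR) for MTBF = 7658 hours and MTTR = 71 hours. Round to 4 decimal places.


MTBF = 7658
MTTR = 71
MTBF + MTTR = 7729
A = 7658 / 7729
A = 0.9908

0.9908


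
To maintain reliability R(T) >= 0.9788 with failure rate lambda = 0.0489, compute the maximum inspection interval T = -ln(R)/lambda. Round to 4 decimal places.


R_target = 0.9788
lambda = 0.0489
-ln(0.9788) = 0.0214
T = 0.0214 / 0.0489
T = 0.4382

0.4382


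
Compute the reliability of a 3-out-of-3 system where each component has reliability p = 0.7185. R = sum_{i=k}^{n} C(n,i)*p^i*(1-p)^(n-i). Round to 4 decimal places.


k = 3, n = 3, p = 0.7185
i=3: C(3,3)=1 * 0.7185^3 * 0.2815^0 = 0.3709
R = sum of terms = 0.3709

0.3709


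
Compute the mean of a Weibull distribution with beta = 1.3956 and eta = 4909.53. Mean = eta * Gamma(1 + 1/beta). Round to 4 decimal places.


beta = 1.3956, eta = 4909.53
1/beta = 0.7165
1 + 1/beta = 1.7165
Gamma(1.7165) = 0.9119
Mean = 4909.53 * 0.9119
Mean = 4476.8848

4476.8848


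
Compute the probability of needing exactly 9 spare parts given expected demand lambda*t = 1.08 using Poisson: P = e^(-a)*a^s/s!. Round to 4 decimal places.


a = 1.08, s = 9
e^(-a) = e^(-1.08) = 0.3396
a^s = 1.08^9 = 1.999
s! = 362880
P = 0.3396 * 1.999 / 362880
P = 0.0

0.0


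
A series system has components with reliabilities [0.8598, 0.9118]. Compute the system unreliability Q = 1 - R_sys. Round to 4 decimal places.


Components: [0.8598, 0.9118]
After component 1: product = 0.8598
After component 2: product = 0.784
R_sys = 0.784
Q = 1 - 0.784 = 0.216

0.216


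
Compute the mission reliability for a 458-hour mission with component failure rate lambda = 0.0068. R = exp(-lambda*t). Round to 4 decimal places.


lambda = 0.0068
mission_time = 458
lambda * t = 0.0068 * 458 = 3.1144
R = exp(-3.1144)
R = 0.0444

0.0444


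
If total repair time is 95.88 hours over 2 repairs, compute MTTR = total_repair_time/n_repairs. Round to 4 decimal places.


total_repair_time = 95.88
n_repairs = 2
MTTR = 95.88 / 2
MTTR = 47.94

47.94


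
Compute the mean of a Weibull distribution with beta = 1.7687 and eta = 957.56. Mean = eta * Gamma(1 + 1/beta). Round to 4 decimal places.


beta = 1.7687, eta = 957.56
1/beta = 0.5654
1 + 1/beta = 1.5654
Gamma(1.5654) = 0.8901
Mean = 957.56 * 0.8901
Mean = 852.3122

852.3122


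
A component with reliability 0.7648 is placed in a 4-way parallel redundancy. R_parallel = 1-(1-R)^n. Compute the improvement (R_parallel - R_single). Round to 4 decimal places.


R_single = 0.7648, n = 4
1 - R_single = 0.2352
(1 - R_single)^n = 0.2352^4 = 0.0031
R_parallel = 1 - 0.0031 = 0.9969
Improvement = 0.9969 - 0.7648
Improvement = 0.2321

0.2321


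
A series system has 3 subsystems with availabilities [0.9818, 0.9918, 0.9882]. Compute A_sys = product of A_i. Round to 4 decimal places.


Subsystems: [0.9818, 0.9918, 0.9882]
After subsystem 1 (A=0.9818): product = 0.9818
After subsystem 2 (A=0.9918): product = 0.9737
After subsystem 3 (A=0.9882): product = 0.9623
A_sys = 0.9623

0.9623


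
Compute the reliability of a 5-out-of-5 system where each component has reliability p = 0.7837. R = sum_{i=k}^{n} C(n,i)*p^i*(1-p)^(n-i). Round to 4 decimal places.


k = 5, n = 5, p = 0.7837
i=5: C(5,5)=1 * 0.7837^5 * 0.2163^0 = 0.2956
R = sum of terms = 0.2956

0.2956


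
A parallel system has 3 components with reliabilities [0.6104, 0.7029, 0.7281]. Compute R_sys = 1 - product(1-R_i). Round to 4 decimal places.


Components: [0.6104, 0.7029, 0.7281]
(1 - 0.6104) = 0.3896, running product = 0.3896
(1 - 0.7029) = 0.2971, running product = 0.1158
(1 - 0.7281) = 0.2719, running product = 0.0315
Product of (1-R_i) = 0.0315
R_sys = 1 - 0.0315 = 0.9685

0.9685


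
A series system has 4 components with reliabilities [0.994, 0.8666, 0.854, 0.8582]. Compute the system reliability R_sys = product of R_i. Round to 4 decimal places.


Components: [0.994, 0.8666, 0.854, 0.8582]
After component 1 (R=0.994): product = 0.994
After component 2 (R=0.8666): product = 0.8614
After component 3 (R=0.854): product = 0.7356
After component 4 (R=0.8582): product = 0.6313
R_sys = 0.6313

0.6313


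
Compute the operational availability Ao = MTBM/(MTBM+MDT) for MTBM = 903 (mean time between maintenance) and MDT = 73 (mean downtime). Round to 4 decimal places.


MTBM = 903
MDT = 73
MTBM + MDT = 976
Ao = 903 / 976
Ao = 0.9252

0.9252


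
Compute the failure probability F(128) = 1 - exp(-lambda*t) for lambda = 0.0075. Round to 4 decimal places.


lambda = 0.0075, t = 128
lambda * t = 0.96
exp(-0.96) = 0.3829
F(t) = 1 - 0.3829
F(t) = 0.6171

0.6171
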